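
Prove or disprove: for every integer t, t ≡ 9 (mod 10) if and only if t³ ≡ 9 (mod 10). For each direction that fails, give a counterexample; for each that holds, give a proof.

Equivalent; both directions hold.

Converse. Suppose t³ ≡ 9 (mod 10). The only residue r in {0, …, 9} with r³ ≡ 9 (mod 10) is r = 9, so t ≡ 9 (mod 10).

Forward direction. Suppose t ≡ 9 (mod 10). Write t = 10j + 9. Then (10j + 9)³ = 1000j³ + 2700j² + 2430j + 729 = 10(100j³ + 270j² + 243j + 72) + 9, so t³ ≡ 9 (mod 10).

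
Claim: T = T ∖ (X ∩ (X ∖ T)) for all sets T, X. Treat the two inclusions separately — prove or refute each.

The two sets are equal.

Forward inclusion. Let x ∈ T. Then either x ∈ T and x ∉ X; or x ∈ T ∩ X. In each case x ∈ T ∖ (X ∩ (X ∖ T)), so T ⊆ T ∖ (X ∩ (X ∖ T)).

Reverse inclusion. Let x ∈ T ∖ (X ∩ (X ∖ T)). Then either x ∈ T and x ∉ X; or x ∈ T ∩ X. In each case x ∈ T, so T ∖ (X ∩ (X ∖ T)) ⊆ T.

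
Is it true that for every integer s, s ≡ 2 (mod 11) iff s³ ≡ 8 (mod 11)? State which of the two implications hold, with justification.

Forward direction. Suppose s ≡ 2 (mod 11). Write s = 11j + 2. Then (11j + 2)³ = 1331j³ + 726j² + 132j + 8 = 11(121j³ + 66j² + 12j) + 8, so s³ ≡ 8 (mod 11).

Converse. Suppose s³ ≡ 8 (mod 11). The only residue r in {0, …, 10} with r³ ≡ 8 (mod 11) is r = 2, so s ≡ 2 (mod 11).

Both implications hold.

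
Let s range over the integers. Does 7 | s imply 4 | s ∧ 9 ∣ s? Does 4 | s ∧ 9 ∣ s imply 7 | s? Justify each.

Neither direction holds.

(→) This fails: take s = 7. Certainly 7 ∣ 7, but 4 ∤ 7.

(←) This fails: take s = 36. Both 4 ∣ 36 and 9 ∣ 36, yet 36 is not a multiple of 7 (since 36 = 5·7 + 1), so 7 ∤ 36.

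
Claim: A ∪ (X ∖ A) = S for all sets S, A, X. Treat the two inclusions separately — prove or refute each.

Both inclusions fail.

(⊆) This inclusion fails. Take S = ∅, A = {1}, X = ∅; then 1 ∈ A ∪ (X ∖ A) but 1 ∉ S.

(⊇) This inclusion fails. Take S = {1}, A = ∅, X = ∅; then 1 ∈ S but 1 ∉ A ∪ (X ∖ A).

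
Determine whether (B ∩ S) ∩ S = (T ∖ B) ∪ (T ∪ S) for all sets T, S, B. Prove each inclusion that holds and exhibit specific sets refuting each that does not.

(⊆) holds; (⊇) fails.

(⊆) Let x ∈ (B ∩ S) ∩ S. Then either x ∈ S ∩ B and x ∉ T; or x ∈ T ∩ S ∩ B. In each case x ∈ (T ∖ B) ∪ (T ∪ S), so (B ∩ S) ∩ S ⊆ (T ∖ B) ∪ (T ∪ S).

(⊇) This inclusion fails. Take T = {1}, S = ∅, B = ∅; then 1 ∈ (T ∖ B) ∪ (T ∪ S) but 1 ∉ (B ∩ S) ∩ S.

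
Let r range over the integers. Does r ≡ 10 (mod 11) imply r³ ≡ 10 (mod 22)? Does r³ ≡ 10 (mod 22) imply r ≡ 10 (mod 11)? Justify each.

(←) The residues r modulo 22 with r³ ≡ 10 (mod 22) are exactly {10}, and each is ≡ 10 (mod 11).

(→) This fails: take r = 21. Then 21 ≡ 10 (mod 11), but 21³ = 9261 ≡ 21 (mod 22), not 10.

Only the reverse direction holds.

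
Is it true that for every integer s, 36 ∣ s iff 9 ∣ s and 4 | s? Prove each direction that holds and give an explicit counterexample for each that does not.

Both directions hold.

(⟸) Suppose 9 ∣ s and 4 ∣ s. Any common multiple of 9 and 4 is a multiple of their lcm; here gcd(9, 4) = 1, so lcm(9, 4) = 9·4 = 36, so 36 ∣ s.

(⟹) If 36 ∣ s, write s = 36q. Since 36 = 4·9, s = 9·(4q), so 9 ∣ s; and since 36 = 9·4, s = 4·(9q), so 4 ∣ s.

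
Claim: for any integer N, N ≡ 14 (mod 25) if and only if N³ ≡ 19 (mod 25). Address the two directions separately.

(→) Suppose N ≡ 14 (mod 25). Write N = 25j + 14. Then (25j + 14)³ = 15625j³ + 26250j² + 14700j + 2744 = 25(625j³ + 1050j² + 588j + 109) + 19, so N³ ≡ 19 (mod 25).

(←) Conversely, suppose N³ ≡ 19 (mod 25). The only residue r in {0, …, 24} with r³ ≡ 19 (mod 25) is r = 14, so N ≡ 14 (mod 25).

Both directions hold.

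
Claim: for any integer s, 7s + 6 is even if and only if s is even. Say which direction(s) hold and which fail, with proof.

(⟹) Suppose 7s + 6 is even. Since 7 is odd, 7s and s have the same parity, so 7s + 6 ≡ s + 6 (mod 2). As 6 is even, 7s + 6 is even exactly when s is even. Thus s is even.

(⟸) Conversely, suppose s is even; write s = 2j. Then 7s + 6 = 7·(2j) + 6 = 2·7j + 6, which is even.

Equivalent; both directions hold.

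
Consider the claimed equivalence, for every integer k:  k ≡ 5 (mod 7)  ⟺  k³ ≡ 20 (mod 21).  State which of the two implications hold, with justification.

(→) This fails: take k = 12. Then 12 ≡ 5 (mod 7), but 12³ = 1728 ≡ 6 (mod 21), not 20.

(←) This fails: take k = 17. Then 17³ = 4913 ≡ 20 (mod 21), yet 17 ≡ 3 (mod 7), not 5.

Both directions fail.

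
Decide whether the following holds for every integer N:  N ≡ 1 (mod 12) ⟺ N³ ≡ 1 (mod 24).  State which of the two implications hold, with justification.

(⟹) This fails: take N = 13. Then 13 ≡ 1 (mod 12), but 13³ = 2197 ≡ 13 (mod 24), not 1.

(⟸) Conversely, the residues r modulo 24 with r³ ≡ 1 (mod 24) are exactly {1}, and each is ≡ 1 (mod 12).

The forward direction fails; the converse holds.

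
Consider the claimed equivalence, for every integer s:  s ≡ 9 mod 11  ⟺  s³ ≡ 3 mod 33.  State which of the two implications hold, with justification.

Only the converse holds.

Converse. The residues r modulo 33 with r³ ≡ 3 (mod 33) are exactly {9}, and each is ≡ 9 (mod 11).

Forward direction. This fails: take s = 20. Then 20 ≡ 9 (mod 11), but 20³ = 8000 ≡ 14 (mod 33), not 3.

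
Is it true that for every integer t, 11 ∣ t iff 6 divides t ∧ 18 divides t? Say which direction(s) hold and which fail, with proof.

(⟹) This fails: take t = 11. Certainly 11 ∣ 11, but 6 ∤ 11.

(⟸) This fails: take t = 18. Both 6 ∣ 18 and 18 ∣ 18, yet 18 is not a multiple of 11 (since 18 = 1·11 + 7), so 11 ∤ 18.

Neither implication holds.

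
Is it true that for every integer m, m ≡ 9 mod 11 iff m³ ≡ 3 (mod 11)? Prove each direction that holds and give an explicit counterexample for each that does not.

[⇒] Suppose m ≡ 9 mod 11. Write m = 11j + 9. Then (11j + 9)³ = 1331j³ + 3267j² + 2673j + 729 = 11(121j³ + 297j² + 243j + 66) + 3, so m³ ≡ 3 (mod 11).

[⇐] Conversely, suppose m³ ≡ 3 (mod 11). The only residue r in {0, …, 10} with r³ ≡ 3 (mod 11) is r = 9, so m ≡ 9 (mod 11).

The biconditional holds.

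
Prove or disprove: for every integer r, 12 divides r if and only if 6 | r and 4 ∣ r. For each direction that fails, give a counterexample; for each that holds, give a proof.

(←) Suppose 6 ∣ r and 4 ∣ r. Any common multiple of 6 and 4 is a multiple of their lcm; here lcm(6, 4) = 6·4/gcd(6, 4) = 24/2 = 12, so 12 ∣ r.

(→) If 12 ∣ r, write r = 12q. Since 12 = 2·6, r = 6·(2q), so 6 ∣ r; and since 12 = 3·4, r = 4·(3q), so 4 ∣ r.

Both directions hold; the statement is true.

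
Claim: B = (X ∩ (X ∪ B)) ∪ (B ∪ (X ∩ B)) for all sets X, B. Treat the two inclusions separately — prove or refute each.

(⊆) Let x ∈ B. Then either x ∈ B and x ∉ X; or x ∈ X ∩ B. In each case x ∈ (X ∩ (X ∪ B)) ∪ (B ∪ (X ∩ B)), so B ⊆ (X ∩ (X ∪ B)) ∪ (B ∪ (X ∩ B)).

(⊇) This inclusion fails. Take X = {1}, B = ∅; then 1 ∈ (X ∩ (X ∪ B)) ∪ (B ∪ (X ∩ B)) but 1 ∉ B.

The sets are not equal: only the forward inclusion holds.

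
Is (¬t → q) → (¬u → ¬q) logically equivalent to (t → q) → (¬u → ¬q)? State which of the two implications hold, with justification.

[⇒] Assume the antecedent. If q is true, the antecedent forces (q = T, u = T, t = F) or (q = T, u = T, t = T), and (t → q) → (¬u → ¬q) holds there. If q is false, (t → q) → (¬u → ¬q) reduces to true regardless of the other variables. Either way (t → q) → (¬u → ¬q) holds.

[⇐] Assume the antecedent. If q is true, the antecedent forces (q = T, u = T, t = F) or (q = T, u = T, t = T), and (¬t → q) → (¬u → ¬q) holds there. If q is false, (¬t → q) → (¬u → ¬q) reduces to true regardless of the other variables. Either way (¬t → q) → (¬u → ¬q) holds.

Both directions hold.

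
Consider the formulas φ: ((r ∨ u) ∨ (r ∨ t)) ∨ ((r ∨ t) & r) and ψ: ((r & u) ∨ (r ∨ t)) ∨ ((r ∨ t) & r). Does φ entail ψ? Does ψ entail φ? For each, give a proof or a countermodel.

[⇒] This fails. Under r = F, t = F, u = T, the left side is true but the right side is false.

[⇐] Assume the antecedent. If r is true, the consequent reduces to true regardless of the other variables. If r is false, the antecedent forces (r = F, t = T, u = F) or (r = F, t = T, u = T), and the consequent holds there. Either way the consequent holds.

Only the converse holds.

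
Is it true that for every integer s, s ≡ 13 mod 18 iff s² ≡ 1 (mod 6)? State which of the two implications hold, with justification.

[⇒] Suppose s ≡ 13 (mod 18). Then s² ≡ 13² = 169 (mod 18), and since 6 ∣ 18, also s² ≡ 1 (mod 6).

[⇐] This fails: take s = 1. Then 1² = 1 ≡ 1 (mod 6), yet 1 ≡ 1 (mod 18), not 13.

Only the forward implication holds.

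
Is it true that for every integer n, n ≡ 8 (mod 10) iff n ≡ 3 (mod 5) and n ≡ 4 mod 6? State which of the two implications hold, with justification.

(→) This fails: n = 8 gives 8 ≡ 8 (mod 10) but 8 ≡ 2 (mod 6), so the conjunction on the right does not hold.

(←) Conversely, if n ≡ 3 (mod 5) and n ≡ 4 (mod 6), then by the Chinese remainder theorem n ≡ 28 (mod 30). Since 28 ≡ 8 (mod 10) and 10 ∣ 30, we get n ≡ 8 (mod 10).

(⇒) fails; (⇐) holds.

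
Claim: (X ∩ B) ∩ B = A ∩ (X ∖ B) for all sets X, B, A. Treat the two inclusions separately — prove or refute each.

Neither inclusion holds.

(⟹) This inclusion fails. Take X = {1}, B = {1}, A = ∅; then 1 ∈ (X ∩ B) ∩ B but 1 ∉ A ∩ (X ∖ B).

(⟸) This inclusion fails. Take X = {1}, B = ∅, A = {1}; then 1 ∈ A ∩ (X ∖ B) but 1 ∉ (X ∩ B) ∩ B.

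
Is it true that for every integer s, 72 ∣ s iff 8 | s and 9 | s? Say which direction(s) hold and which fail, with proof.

(←) Suppose 8 ∣ s and 9 ∣ s. Any common multiple of 8 and 9 is a multiple of their lcm; here gcd(8, 9) = 1, so lcm(8, 9) = 8·9 = 72, so 72 ∣ s.

(→) If 72 ∣ s, write s = 72q. Since 72 = 9·8, s = 8·(9q), so 8 ∣ s; and since 72 = 8·9, s = 9·(8q), so 9 ∣ s.

Both directions hold.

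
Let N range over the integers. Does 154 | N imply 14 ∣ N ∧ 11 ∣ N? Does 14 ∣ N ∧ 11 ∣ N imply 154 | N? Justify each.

Both implications hold.

[⇒] If 154 ∣ N, write N = 154q. Since 154 = 11·14, N = 14·(11q), so 14 ∣ N; and since 154 = 14·11, N = 11·(14q), so 11 ∣ N.

[⇐] Suppose 14 ∣ N and 11 ∣ N. Any common multiple of 14 and 11 is a multiple of their lcm; here gcd(14, 11) = 1, so lcm(14, 11) = 14·11 = 154, so 154 ∣ N.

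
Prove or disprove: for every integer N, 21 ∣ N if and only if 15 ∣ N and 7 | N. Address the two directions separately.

Not equivalent: only (⇐) holds.

Forward direction. This fails: take N = 21. Certainly 21 ∣ 21, but 15 ∤ 21.

Converse. Suppose 15 ∣ N and 7 ∣ N. Any common multiple of 15 and 7 is a multiple of their lcm; here gcd(15, 7) = 1, so lcm(15, 7) = 15·7 = 105, so 105 ∣ N. Since 21 ∣ 105, it follows that 21 ∣ N.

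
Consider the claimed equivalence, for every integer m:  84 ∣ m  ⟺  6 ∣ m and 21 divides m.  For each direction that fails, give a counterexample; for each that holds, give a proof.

(⇒) holds; (⇐) fails.

[⇐] This fails: take m = 42. Both 6 ∣ 42 and 21 ∣ 42, yet 42 is not a multiple of 84 (since 42 = 0·84 + 42), so 84 ∤ 42.

[⇒] If 84 ∣ m, write m = 84q. Since 84 = 14·6, m = 6·(14q), so 6 ∣ m; and since 84 = 4·21, m = 21·(4q), so 21 ∣ m.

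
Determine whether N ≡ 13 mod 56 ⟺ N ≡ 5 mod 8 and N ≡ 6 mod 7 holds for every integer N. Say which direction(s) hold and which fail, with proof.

Equivalent; both directions hold.

(⇐) If N ≡ 5 (mod 8) and N ≡ 6 (mod 7), then by the Chinese remainder theorem N ≡ 13 (mod 56). This is exactly N ≡ 13 (mod 56).

(⇒) Suppose N ≡ 13 (mod 56); write N = 56j + 13. Since 8 ∣ 56, reducing mod 8 gives N ≡ 13 ≡ 5 (mod 8); since 7 ∣ 56, reducing mod 7 gives N ≡ 13 ≡ 6 (mod 7).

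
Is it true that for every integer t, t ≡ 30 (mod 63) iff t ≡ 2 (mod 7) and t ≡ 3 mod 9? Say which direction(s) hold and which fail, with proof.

The biconditional holds.

[⇐] If t ≡ 2 (mod 7) and t ≡ 3 (mod 9), then by the Chinese remainder theorem t ≡ 30 (mod 63). This is exactly t ≡ 30 (mod 63).

[⇒] Suppose t ≡ 30 (mod 63); write t = 63j + 30. Since 7 ∣ 63, reducing mod 7 gives t ≡ 30 ≡ 2 (mod 7); since 9 ∣ 63, reducing mod 9 gives t ≡ 30 ≡ 3 (mod 9).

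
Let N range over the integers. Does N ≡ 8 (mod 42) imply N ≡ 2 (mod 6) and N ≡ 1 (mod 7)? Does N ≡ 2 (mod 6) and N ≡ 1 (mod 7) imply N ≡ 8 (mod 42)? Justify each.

Forward direction. Suppose N ≡ 8 (mod 42); write N = 42j + 8. Since 6 ∣ 42, reducing mod 6 gives N ≡ 8 ≡ 2 (mod 6); since 7 ∣ 42, reducing mod 7 gives N ≡ 8 ≡ 1 (mod 7).

Converse. If N ≡ 2 (mod 6) and N ≡ 1 (mod 7), then by the Chinese remainder theorem N ≡ 8 (mod 42). This is exactly N ≡ 8 (mod 42).

Both directions hold; the statement is true.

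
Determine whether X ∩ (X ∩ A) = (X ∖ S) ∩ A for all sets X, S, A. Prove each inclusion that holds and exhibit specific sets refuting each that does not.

Forward inclusion. This inclusion fails. Take X = {1}, S = {1}, A = {1}; then 1 ∈ X ∩ (X ∩ A) but 1 ∉ (X ∖ S) ∩ A.

Reverse inclusion. Let x ∈ (X ∖ S) ∩ A. Then x ∈ X ∩ A and x ∉ S, from which x ∈ X ∩ (X ∩ A).

(⊆) fails; (⊇) holds.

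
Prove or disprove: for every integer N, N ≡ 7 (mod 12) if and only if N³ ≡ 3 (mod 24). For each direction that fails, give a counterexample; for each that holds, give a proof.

Neither direction holds.

Forward direction. This fails: take N = 7. Then 7 ≡ 7 (mod 12), but 7³ = 343 ≡ 7 (mod 24), not 3.

Converse. This fails: take N = 3. Then 3³ = 27 ≡ 3 (mod 24), yet 3 ≡ 3 (mod 12), not 7.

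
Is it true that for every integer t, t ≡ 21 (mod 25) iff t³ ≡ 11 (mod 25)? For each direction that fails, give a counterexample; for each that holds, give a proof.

Both directions hold.

(→) Suppose t ≡ 21 (mod 25). Write t = 25j + 21. Then (25j + 21)³ = 15625j³ + 39375j² + 33075j + 9261 = 25(625j³ + 1575j² + 1323j + 370) + 11, so t³ ≡ 11 (mod 25).

(←) Conversely, suppose t³ ≡ 11 (mod 25). The only residue r in {0, …, 24} with r³ ≡ 11 (mod 25) is r = 21, so t ≡ 21 (mod 25).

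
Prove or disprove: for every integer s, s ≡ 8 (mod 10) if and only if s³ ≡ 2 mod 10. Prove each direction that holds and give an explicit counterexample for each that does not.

Both directions hold.

(⟹) Suppose s ≡ 8 (mod 10). Write s = 10j + 8. Then (10j + 8)³ = 1000j³ + 2400j² + 1920j + 512 = 10(100j³ + 240j² + 192j + 51) + 2, so s³ ≡ 2 (mod 10).

(⟸) Conversely, suppose s³ ≡ 2 (mod 10). The only residue r in {0, …, 9} with r³ ≡ 2 (mod 10) is r = 8, so s ≡ 8 (mod 10).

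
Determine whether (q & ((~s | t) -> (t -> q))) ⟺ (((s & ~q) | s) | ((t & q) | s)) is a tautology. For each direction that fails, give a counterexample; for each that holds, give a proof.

(⇒) fails and (⇐) fails.

(→) This fails. Under t = F, q = T, s = F, the left side is true but the right side is false.

(←) This fails. Under t = F, q = F, s = T, the left side is false but the right side is true.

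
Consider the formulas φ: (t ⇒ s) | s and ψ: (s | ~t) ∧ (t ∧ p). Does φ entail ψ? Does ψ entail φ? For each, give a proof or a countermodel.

(→) This fails. Under s = F, t = F, p = F, the left side is true but the right side is false.

(←) Assume the antecedent. If s is true, (t ⇒ s) | s reduces to true regardless of the other variables. If s is false, the antecedent cannot hold. Either way (t ⇒ s) | s holds.

Only the reverse direction holds.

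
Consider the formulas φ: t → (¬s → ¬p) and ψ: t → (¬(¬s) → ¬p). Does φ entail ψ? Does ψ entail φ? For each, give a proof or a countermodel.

Both directions fail.

(→) This fails. Under t = T, p = T, s = T, the left side is true but the right side is false.

(←) This fails. Under t = T, p = T, s = F, the left side is false but the right side is true.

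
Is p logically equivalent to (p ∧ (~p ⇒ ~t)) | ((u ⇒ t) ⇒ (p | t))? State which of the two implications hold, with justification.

[⇒] Assume the antecedent. If p is true, the consequent reduces to true regardless of the other variables. If p is false, the antecedent cannot hold. Either way the consequent holds.

[⇐] This fails. Under p = F, t = T, u = F, the left side is false but the right side is true.

The forward direction holds; the converse fails.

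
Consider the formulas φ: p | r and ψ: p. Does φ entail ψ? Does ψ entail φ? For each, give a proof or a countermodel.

Only the converse holds.

[⇒] This fails. Under p = F, r = T, the left side is true but the right side is false.

[⇐] Assume the antecedent. If p is true, p | r reduces to true regardless of the other variables. If p is false, the antecedent cannot hold. Either way p | r holds.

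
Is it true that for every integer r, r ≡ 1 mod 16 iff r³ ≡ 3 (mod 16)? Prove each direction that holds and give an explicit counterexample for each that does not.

(→) This fails: take r = 1. Then 1 ≡ 1 (mod 16), but 1³ = 1 ≡ 1 (mod 16), not 3.

(←) This fails: take r = 11. Then 11³ = 1331 ≡ 3 (mod 16), yet 11 ≡ 11 (mod 16), not 1.

(⇒) fails and (⇐) fails.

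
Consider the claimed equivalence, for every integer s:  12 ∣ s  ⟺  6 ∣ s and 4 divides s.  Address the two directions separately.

[⇒] If 12 ∣ s, write s = 12q. Since 12 = 2·6, s = 6·(2q), so 6 ∣ s; and since 12 = 3·4, s = 4·(3q), so 4 ∣ s.

[⇐] Suppose 6 ∣ s and 4 ∣ s. Any common multiple of 6 and 4 is a multiple of their lcm; here lcm(6, 4) = 6·4/gcd(6, 4) = 24/2 = 12, so 12 ∣ s.

Both implications hold.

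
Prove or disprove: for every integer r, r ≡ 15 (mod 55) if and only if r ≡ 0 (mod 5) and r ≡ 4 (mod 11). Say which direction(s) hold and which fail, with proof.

(→) Suppose r ≡ 15 (mod 55); write r = 55j + 15. Since 5 ∣ 55, reducing mod 5 gives r ≡ 15 ≡ 0 (mod 5); since 11 ∣ 55, reducing mod 11 gives r ≡ 15 ≡ 4 (mod 11).

(←) Conversely, if r ≡ 0 (mod 5) and r ≡ 4 (mod 11), then by the Chinese remainder theorem r ≡ 15 (mod 55). This is exactly r ≡ 15 (mod 55).

Both implications hold.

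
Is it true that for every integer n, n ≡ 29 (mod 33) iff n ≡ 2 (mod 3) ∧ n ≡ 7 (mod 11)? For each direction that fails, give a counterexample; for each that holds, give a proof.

Equivalent; both directions hold.

(⟸) If n ≡ 2 (mod 3) and n ≡ 7 (mod 11), then by the Chinese remainder theorem n ≡ 29 (mod 33). This is exactly n ≡ 29 (mod 33).

(⟹) Suppose n ≡ 29 (mod 33); write n = 33j + 29. Since 3 ∣ 33, reducing mod 3 gives n ≡ 29 ≡ 2 (mod 3); since 11 ∣ 33, reducing mod 11 gives n ≡ 29 ≡ 7 (mod 11).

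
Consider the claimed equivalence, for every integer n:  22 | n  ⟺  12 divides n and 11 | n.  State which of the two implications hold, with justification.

Forward direction. This fails: take n = 22. Certainly 22 ∣ 22, but 12 ∤ 22.

Converse. Suppose 12 ∣ n and 11 ∣ n. Any common multiple of 12 and 11 is a multiple of their lcm; here gcd(12, 11) = 1, so lcm(12, 11) = 12·11 = 132, so 132 ∣ n. Since 22 ∣ 132, it follows that 22 ∣ n.

Not equivalent: only (⇐) holds.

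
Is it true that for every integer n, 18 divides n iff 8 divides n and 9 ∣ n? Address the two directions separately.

(⇐) Suppose 8 ∣ n and 9 ∣ n. Any common multiple of 8 and 9 is a multiple of their lcm; here gcd(8, 9) = 1, so lcm(8, 9) = 8·9 = 72, so 72 ∣ n. Since 18 ∣ 72, it follows that 18 ∣ n.

(⇒) This fails: take n = 18. Certainly 18 ∣ 18, but 8 ∤ 18.

Only the reverse direction holds.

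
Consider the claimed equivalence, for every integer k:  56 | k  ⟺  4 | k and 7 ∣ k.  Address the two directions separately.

(⇒) holds; (⇐) fails.

Forward direction. If 56 ∣ k, write k = 56q. Since 56 = 14·4, k = 4·(14q), so 4 ∣ k; and since 56 = 8·7, k = 7·(8q), so 7 ∣ k.

Converse. This fails: take k = 28. Both 4 ∣ 28 and 7 ∣ 28, yet 28 is not a multiple of 56 (since 28 = 0·56 + 28), so 56 ∤ 28.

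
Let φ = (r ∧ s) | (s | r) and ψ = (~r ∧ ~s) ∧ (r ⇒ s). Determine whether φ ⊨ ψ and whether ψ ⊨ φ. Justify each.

(⟹) This fails. Under r = T, s = F, the left side is true but the right side is false.

(⟸) This fails. Under r = F, s = F, the left side is false but the right side is true.

Neither direction holds.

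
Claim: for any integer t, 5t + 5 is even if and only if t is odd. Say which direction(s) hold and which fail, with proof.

(→) Suppose 5t + 5 is even. Since 5 is odd, 5t and t have the same parity, so 5t + 5 ≡ t + 5 (mod 2). As 5 is odd, 5t + 5 is even exactly when t is odd. Thus t is odd.

(←) Conversely, suppose t is odd; write t = 2j + 1. Then 5t + 5 = 5·(2j + 1) + 5 = 2·5j + 10, which is even.

The biconditional holds.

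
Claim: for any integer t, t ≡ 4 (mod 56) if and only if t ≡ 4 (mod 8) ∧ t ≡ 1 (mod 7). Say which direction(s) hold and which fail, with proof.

(→) This fails: t = 4 gives 4 ≡ 4 (mod 56) but 4 ≡ 4 (mod 7), so the conjunction on the right does not hold.

(←) This fails: t = 36 satisfies both congruences on the right (36 ≡ 4 mod 8 and 36 ≡ 1 mod 7) yet 36 ≡ 36 (mod 56), not 4.

(⇒) fails and (⇐) fails.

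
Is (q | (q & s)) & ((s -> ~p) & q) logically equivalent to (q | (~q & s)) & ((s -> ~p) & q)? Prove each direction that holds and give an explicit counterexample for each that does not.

Forward direction. Assume the antecedent. If p is true, the antecedent forces (q = T, p = T, s = F), and the consequent holds there. If p is false, the antecedent forces (q = T, p = F, s = F) or (q = T, p = F, s = T), and the consequent holds there. Either way the consequent holds.

Converse. Assume the antecedent. If p is true, the antecedent forces (q = T, p = T, s = F), and the consequent holds there. If p is false, the antecedent forces (q = T, p = F, s = F) or (q = T, p = F, s = T), and the consequent holds there. Either way the consequent holds.

Both directions hold; the statement is true.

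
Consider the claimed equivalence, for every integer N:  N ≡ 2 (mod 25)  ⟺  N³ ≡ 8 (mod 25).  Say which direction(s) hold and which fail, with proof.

(⇒) Suppose N ≡ 2 (mod 25). Write N = 25j + 2. Then (25j + 2)³ = 15625j³ + 3750j² + 300j + 8 = 25(625j³ + 150j² + 12j) + 8, so N³ ≡ 8 (mod 25).

(⇐) Conversely, suppose N³ ≡ 8 (mod 25). The only residue r in {0, …, 24} with r³ ≡ 8 (mod 25) is r = 2, so N ≡ 2 (mod 25).

The biconditional holds.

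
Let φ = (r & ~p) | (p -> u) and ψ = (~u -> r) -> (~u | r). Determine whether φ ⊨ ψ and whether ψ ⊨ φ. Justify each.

Neither direction holds.

Forward direction. This fails. Under u = T, r = F, p = F, the left side is true but the right side is false.

Converse. This fails. Under u = F, r = F, p = T, the left side is false but the right side is true.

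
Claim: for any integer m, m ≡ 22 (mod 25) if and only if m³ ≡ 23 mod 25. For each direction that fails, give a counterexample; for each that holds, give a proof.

The biconditional holds.

(⇒) Suppose m ≡ 22 (mod 25). Write m = 25j + 22. Then (25j + 22)³ = 15625j³ + 41250j² + 36300j + 10648 = 25(625j³ + 1650j² + 1452j + 425) + 23, so m³ ≡ 23 (mod 25).

(⇐) Conversely, suppose m³ ≡ 23 (mod 25). The only residue r in {0, …, 24} with r³ ≡ 23 (mod 25) is r = 22, so m ≡ 22 (mod 25).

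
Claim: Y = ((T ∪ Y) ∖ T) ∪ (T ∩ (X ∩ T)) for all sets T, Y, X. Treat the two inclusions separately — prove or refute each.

Both inclusions fail.

Forward inclusion. This inclusion fails. Take T = {1}, Y = {1}, X = ∅; then 1 ∈ Y but 1 ∉ ((T ∪ Y) ∖ T) ∪ (T ∩ (X ∩ T)).

Reverse inclusion. This inclusion fails. Take T = {1}, Y = ∅, X = {1}; then 1 ∈ ((T ∪ Y) ∖ T) ∪ (T ∩ (X ∩ T)) but 1 ∉ Y.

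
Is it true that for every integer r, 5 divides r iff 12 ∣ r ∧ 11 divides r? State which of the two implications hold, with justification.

(→) This fails: take r = 5. Certainly 5 ∣ 5, but 12 ∤ 5.

(←) This fails: take r = 132. Both 12 ∣ 132 and 11 ∣ 132, yet 132 is not a multiple of 5 (since 132 = 26·5 + 2), so 5 ∤ 132.

Neither direction holds.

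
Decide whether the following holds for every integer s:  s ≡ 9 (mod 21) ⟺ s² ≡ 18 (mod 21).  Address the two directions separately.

The forward direction holds; the converse fails.

Forward direction. Suppose s ≡ 9 (mod 21). Write s = 21j + 9. Then (21j + 9)² = 441j² + 378j + 81 = 21(21j² + 18j + 3) + 18, so s² ≡ 18 (mod 21).

Converse. This fails: take s = 12. Then 12² = 144 ≡ 18 (mod 21), yet 12 ≡ 12 (mod 21), not 9.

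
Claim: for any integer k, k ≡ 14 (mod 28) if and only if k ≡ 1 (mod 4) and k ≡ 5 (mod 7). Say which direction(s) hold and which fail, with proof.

Neither implication holds.

Forward direction. This fails: k = 14 gives 14 ≡ 14 (mod 28) but 14 ≡ 2 (mod 4), so the conjunction on the right does not hold.

Converse. This fails: k = 5 satisfies both congruences on the right (5 ≡ 1 mod 4 and 5 ≡ 5 mod 7) yet 5 ≡ 5 (mod 28), not 14.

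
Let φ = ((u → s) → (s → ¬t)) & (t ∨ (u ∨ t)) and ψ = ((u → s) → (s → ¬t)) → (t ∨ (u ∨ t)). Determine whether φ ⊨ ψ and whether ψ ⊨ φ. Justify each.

(⇒) Assume the antecedent. If t is true, the consequent reduces to true regardless of the other variables. If t is false, the antecedent forces (t = F, u = T, s = F) or (t = F, u = T, s = T), and the consequent holds there. Either way the consequent holds.

(⇐) This fails. Under t = T, u = F, s = T, the left side is false but the right side is true.

The forward direction holds; the converse fails.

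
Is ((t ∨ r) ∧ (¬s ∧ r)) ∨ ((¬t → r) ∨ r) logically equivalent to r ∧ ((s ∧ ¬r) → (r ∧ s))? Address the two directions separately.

Only the reverse direction holds.

Forward direction. This fails. Under s = F, t = T, r = F, the left side is true but the right side is false.

Converse. Assume the antecedent. If s is true, the antecedent forces (s = T, t = F, r = T) or (s = T, t = T, r = T), and the consequent holds there. If s is false, the antecedent forces (s = F, t = F, r = T) or (s = F, t = T, r = T), and the consequent holds there. Either way the consequent holds.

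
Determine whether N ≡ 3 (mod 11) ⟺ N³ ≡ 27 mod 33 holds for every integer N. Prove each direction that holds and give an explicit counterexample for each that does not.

Only the reverse direction holds.

[⇒] This fails: take N = 14. Then 14 ≡ 3 (mod 11), but 14³ = 2744 ≡ 5 (mod 33), not 27.

[⇐] Conversely, the residues r modulo 33 with r³ ≡ 27 (mod 33) are exactly {3}, and each is ≡ 3 (mod 11).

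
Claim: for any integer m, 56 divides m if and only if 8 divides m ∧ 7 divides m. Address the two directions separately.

Equivalent; both directions hold.

(⇒) If 56 ∣ m, write m = 56q. Since 56 = 7·8, m = 8·(7q), so 8 ∣ m; and since 56 = 8·7, m = 7·(8q), so 7 ∣ m.

(⇐) Suppose 8 ∣ m and 7 ∣ m. Any common multiple of 8 and 7 is a multiple of their lcm; here gcd(8, 7) = 1, so lcm(8, 7) = 8·7 = 56, so 56 ∣ m.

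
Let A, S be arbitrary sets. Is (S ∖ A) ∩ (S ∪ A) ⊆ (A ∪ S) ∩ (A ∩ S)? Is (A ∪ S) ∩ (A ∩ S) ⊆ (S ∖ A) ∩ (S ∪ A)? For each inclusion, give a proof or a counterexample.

(⟹) This inclusion fails. Take A = ∅, S = {1}; then 1 ∈ (S ∖ A) ∩ (S ∪ A) but 1 ∉ (A ∪ S) ∩ (A ∩ S).

(⟸) This inclusion fails. Take A = {1}, S = {1}; then 1 ∈ (A ∪ S) ∩ (A ∩ S) but 1 ∉ (S ∖ A) ∩ (S ∪ A).

(⊆) fails and (⊇) fails.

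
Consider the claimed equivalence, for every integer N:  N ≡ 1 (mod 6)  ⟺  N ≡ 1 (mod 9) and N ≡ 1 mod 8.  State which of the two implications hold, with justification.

Forward direction. This fails: N = 67 gives 67 ≡ 1 (mod 6) but 67 ≡ 4 (mod 9), so the conjunction on the right does not hold.

Converse. If N ≡ 1 (mod 9) and N ≡ 1 (mod 8), then by the Chinese remainder theorem N ≡ 1 (mod 72). Since 1 ≡ 1 (mod 6) and 6 ∣ 72, we get N ≡ 1 (mod 6).

Not equivalent: only (⇐) holds.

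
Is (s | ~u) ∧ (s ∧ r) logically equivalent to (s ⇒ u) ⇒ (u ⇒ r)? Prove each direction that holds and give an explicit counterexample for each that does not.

Forward direction. Assume the antecedent. If s is true, the antecedent forces (s = T, u = F, r = T) or (s = T, u = T, r = T), and (s ⇒ u) ⇒ (u ⇒ r) holds there. If s is false, the antecedent cannot hold. Either way (s ⇒ u) ⇒ (u ⇒ r) holds.

Converse. This fails. Under s = F, u = F, r = F, the left side is false but the right side is true.

The forward direction holds; the converse fails.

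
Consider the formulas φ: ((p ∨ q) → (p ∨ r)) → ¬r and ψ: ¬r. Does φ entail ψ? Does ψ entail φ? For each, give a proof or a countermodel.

Both directions hold; the statement is true.

Converse. Assume the antecedent. If r is true, the antecedent cannot hold. If r is false, ((p ∨ q) → (p ∨ r)) → ¬r reduces to true regardless of the other variables. Either way ((p ∨ q) → (p ∨ r)) → ¬r holds.

Forward direction. Assume the antecedent. If r is true, the antecedent cannot hold. If r is false, ¬r reduces to true regardless of the other variables. Either way ¬r holds.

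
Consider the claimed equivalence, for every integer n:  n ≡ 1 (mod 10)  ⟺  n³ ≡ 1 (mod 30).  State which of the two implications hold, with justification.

Forward direction. This fails: take n = 11. Then 11 ≡ 1 (mod 10), but 11³ = 1331 ≡ 11 (mod 30), not 1.

Converse. The residues r modulo 30 with r³ ≡ 1 (mod 30) are exactly {1}, and each is ≡ 1 (mod 10).

Only the converse holds.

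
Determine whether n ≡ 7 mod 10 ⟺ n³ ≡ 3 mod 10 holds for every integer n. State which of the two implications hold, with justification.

(⇐) Suppose n³ ≡ 3 (mod 10). The only residue r in {0, …, 9} with r³ ≡ 3 (mod 10) is r = 7, so n ≡ 7 (mod 10).

(⇒) Suppose n ≡ 7 mod 10. Write n = 10j + 7. Then (10j + 7)³ = 1000j³ + 2100j² + 1470j + 343 = 10(100j³ + 210j² + 147j + 34) + 3, so n³ ≡ 3 (mod 10).

Both directions hold; the statement is true.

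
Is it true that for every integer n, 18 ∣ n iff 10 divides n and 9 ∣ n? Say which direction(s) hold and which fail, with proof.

The forward direction fails; the converse holds.

Forward direction. This fails: take n = 18. Certainly 18 ∣ 18, but 10 ∤ 18.

Converse. Suppose 10 ∣ n and 9 ∣ n. Any common multiple of 10 and 9 is a multiple of their lcm; here gcd(10, 9) = 1, so lcm(10, 9) = 10·9 = 90, so 90 ∣ n. Since 18 ∣ 90, it follows that 18 ∣ n.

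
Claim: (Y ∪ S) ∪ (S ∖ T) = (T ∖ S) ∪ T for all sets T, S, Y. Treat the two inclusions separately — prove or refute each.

(⟹) This inclusion fails. Take T = ∅, S = {1}, Y = ∅; then 1 ∈ (Y ∪ S) ∪ (S ∖ T) but 1 ∉ (T ∖ S) ∪ T.

(⟸) This inclusion fails. Take T = {1}, S = ∅, Y = ∅; then 1 ∈ (T ∖ S) ∪ T but 1 ∉ (Y ∪ S) ∪ (S ∖ T).

(⊆) fails and (⊇) fails.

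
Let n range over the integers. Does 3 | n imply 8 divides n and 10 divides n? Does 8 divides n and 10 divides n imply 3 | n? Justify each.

(→) This fails: take n = 3. Certainly 3 ∣ 3, but 8 ∤ 3.

(←) This fails: take n = 40. Both 8 ∣ 40 and 10 ∣ 40, yet 40 is not a multiple of 3 (since 40 = 13·3 + 1), so 3 ∤ 40.

Neither implication holds.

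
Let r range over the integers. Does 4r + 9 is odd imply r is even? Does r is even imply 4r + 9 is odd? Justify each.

Only the converse holds.

(⇒) This fails: take r = 7. Then 4r + 9 = 37, which is odd, yet r = 7 is odd, not even.

(⇐) Suppose r is even. Since 4 is even, 4r is even for every r, so 4r + 9 has the same parity as 9, which is odd. Hence 4r + 9 is odd.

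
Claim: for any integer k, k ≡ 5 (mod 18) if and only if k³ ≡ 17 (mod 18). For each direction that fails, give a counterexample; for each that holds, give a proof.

(→) Suppose k ≡ 5 (mod 18). Write k = 18j + 5. Then (18j + 5)³ = 5832j³ + 4860j² + 1350j + 125 = 18(324j³ + 270j² + 75j + 6) + 17, so k³ ≡ 17 (mod 18).

(←) This fails: take k = 11. Then 11³ = 1331 ≡ 17 (mod 18), yet 11 ≡ 11 (mod 18), not 5.

Not equivalent: only (⇒) holds.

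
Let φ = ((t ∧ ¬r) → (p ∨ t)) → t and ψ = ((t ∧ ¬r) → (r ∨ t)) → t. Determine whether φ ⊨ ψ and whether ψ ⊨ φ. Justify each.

The biconditional holds.

[⇒] Assume the antecedent. If r is true, the antecedent forces (r = T, p = F, t = T) or (r = T, p = T, t = T), and ((t ∧ ¬r) → (r ∨ t)) → t holds there. If r is false, the antecedent forces (r = F, p = F, t = T) or (r = F, p = T, t = T), and ((t ∧ ¬r) → (r ∨ t)) → t holds there. Either way ((t ∧ ¬r) → (r ∨ t)) → t holds.

[⇐] Assume the antecedent. If r is true, the antecedent forces (r = T, p = F, t = T) or (r = T, p = T, t = T), and ((t ∧ ¬r) → (p ∨ t)) → t holds there. If r is false, the antecedent forces (r = F, p = F, t = T) or (r = F, p = T, t = T), and ((t ∧ ¬r) → (p ∨ t)) → t holds there. Either way ((t ∧ ¬r) → (p ∨ t)) → t holds.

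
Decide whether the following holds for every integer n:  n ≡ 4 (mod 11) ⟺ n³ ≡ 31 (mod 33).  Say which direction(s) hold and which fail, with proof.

Not equivalent: only (⇐) holds.

(⟹) This fails: take n = 15. Then 15 ≡ 4 (mod 11), but 15³ = 3375 ≡ 9 (mod 33), not 31.

(⟸) Conversely, the residues r modulo 33 with r³ ≡ 31 (mod 33) are exactly {4}, and each is ≡ 4 (mod 11).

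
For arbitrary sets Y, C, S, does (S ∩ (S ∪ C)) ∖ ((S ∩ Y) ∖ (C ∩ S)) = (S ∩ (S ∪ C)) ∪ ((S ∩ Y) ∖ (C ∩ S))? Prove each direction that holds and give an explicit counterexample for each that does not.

The sets are not equal: only the forward inclusion holds.

(⊆) Let x ∈ (S ∩ (S ∪ C)) ∖ ((S ∩ Y) ∖ (C ∩ S)). Then either x ∈ S and x ∉ Y, C; or x ∈ C ∩ S and x ∉ Y; or x ∈ Y ∩ C ∩ S. In each case x ∈ (S ∩ (S ∪ C)) ∪ ((S ∩ Y) ∖ (C ∩ S)), so (S ∩ (S ∪ C)) ∖ ((S ∩ Y) ∖ (C ∩ S)) ⊆ (S ∩ (S ∪ C)) ∪ ((S ∩ Y) ∖ (C ∩ S)).

(⊇) This inclusion fails. Take Y = {1}, C = ∅, S = {1}; then 1 ∈ (S ∩ (S ∪ C)) ∪ ((S ∩ Y) ∖ (C ∩ S)) but 1 ∉ (S ∩ (S ∪ C)) ∖ ((S ∩ Y) ∖ (C ∩ S)).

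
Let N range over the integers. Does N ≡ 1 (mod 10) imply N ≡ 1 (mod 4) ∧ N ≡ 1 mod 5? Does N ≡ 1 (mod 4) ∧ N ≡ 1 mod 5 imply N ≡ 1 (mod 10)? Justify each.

[⇒] This fails: N = 11 gives 11 ≡ 1 (mod 10) but 11 ≡ 3 (mod 4), so the conjunction on the right does not hold.

[⇐] Conversely, if N ≡ 1 (mod 4) and N ≡ 1 (mod 5), then by the Chinese remainder theorem N ≡ 1 (mod 20). Since 1 ≡ 1 (mod 10) and 10 ∣ 20, we get N ≡ 1 (mod 10).

Not equivalent: only (⇐) holds.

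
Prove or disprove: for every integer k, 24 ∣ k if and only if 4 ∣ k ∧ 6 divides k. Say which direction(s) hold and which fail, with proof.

(⇒) If 24 ∣ k, write k = 24q. Since 24 = 6·4, k = 4·(6q), so 4 ∣ k; and since 24 = 4·6, k = 6·(4q), so 6 ∣ k.

(⇐) This fails: take k = 12. Both 4 ∣ 12 and 6 ∣ 12, yet 12 is not a multiple of 24 (since 12 = 0·24 + 12), so 24 ∤ 12.

Only the forward implication holds.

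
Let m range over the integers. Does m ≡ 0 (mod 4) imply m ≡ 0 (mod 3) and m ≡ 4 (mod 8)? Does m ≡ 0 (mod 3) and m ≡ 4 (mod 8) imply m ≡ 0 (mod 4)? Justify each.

(→) This fails: m = 0 gives 0 ≡ 0 (mod 4) but 0 ≡ 0 (mod 8), so the conjunction on the right does not hold.

(←) Conversely, if m ≡ 0 (mod 3) and m ≡ 4 (mod 8), then by the Chinese remainder theorem m ≡ 12 (mod 24). Since 12 ≡ 0 (mod 4) and 4 ∣ 24, we get m ≡ 0 (mod 4).

(⇒) fails; (⇐) holds.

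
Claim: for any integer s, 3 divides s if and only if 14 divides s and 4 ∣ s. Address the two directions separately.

(⟹) This fails: take s = 3. Certainly 3 ∣ 3, but 14 ∤ 3.

(⟸) This fails: take s = 28. Both 14 ∣ 28 and 4 ∣ 28, yet 28 is not a multiple of 3 (since 28 = 9·3 + 1), so 3 ∤ 28.

Neither implication holds.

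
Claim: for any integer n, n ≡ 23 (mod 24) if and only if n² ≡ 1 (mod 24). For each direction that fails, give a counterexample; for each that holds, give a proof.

(⇒) holds; (⇐) fails.

(⇐) This fails: take n = 1. Then 1² = 1 ≡ 1 (mod 24), yet 1 ≡ 1 (mod 24), not 23.

(⇒) Suppose n ≡ 23 (mod 24). Write n = 24j + 23. Then (24j + 23)² = 576j² + 1104j + 529 = 24(24j² + 46j + 22) + 1, so n² ≡ 1 (mod 24).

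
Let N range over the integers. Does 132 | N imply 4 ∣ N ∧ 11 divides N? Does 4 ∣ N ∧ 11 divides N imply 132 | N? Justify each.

Forward direction. If 132 ∣ N, write N = 132q. Since 132 = 33·4, N = 4·(33q), so 4 ∣ N; and since 132 = 12·11, N = 11·(12q), so 11 ∣ N.

Converse. This fails: take N = 44. Both 4 ∣ 44 and 11 ∣ 44, yet 44 is not a multiple of 132 (since 44 = 0·132 + 44), so 132 ∤ 44.

The forward direction holds; the converse fails.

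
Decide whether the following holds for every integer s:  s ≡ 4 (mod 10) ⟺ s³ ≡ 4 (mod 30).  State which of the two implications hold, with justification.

(⇒) fails; (⇐) holds.

(⟸) The residues r modulo 30 with r³ ≡ 4 (mod 30) are exactly {4}, and each is ≡ 4 (mod 10).

(⟹) This fails: take s = 14. Then 14 ≡ 4 (mod 10), but 14³ = 2744 ≡ 14 (mod 30), not 4.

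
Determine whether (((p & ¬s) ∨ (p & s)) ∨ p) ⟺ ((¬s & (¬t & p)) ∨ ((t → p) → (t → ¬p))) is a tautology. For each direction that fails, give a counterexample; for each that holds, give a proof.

Neither implication holds.

Forward direction. This fails. Under s = F, t = T, p = T, the left side is true but the right side is false.

Converse. This fails. Under s = F, t = F, p = F, the left side is false but the right side is true.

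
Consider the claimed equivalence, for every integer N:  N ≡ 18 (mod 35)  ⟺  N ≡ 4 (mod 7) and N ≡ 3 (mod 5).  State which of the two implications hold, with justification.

Both implications hold.

(⟹) Suppose N ≡ 18 (mod 35); write N = 35j + 18. Since 7 ∣ 35, reducing mod 7 gives N ≡ 18 ≡ 4 (mod 7); since 5 ∣ 35, reducing mod 5 gives N ≡ 18 ≡ 3 (mod 5).

(⟸) Conversely, if N ≡ 4 (mod 7) and N ≡ 3 (mod 5), then by the Chinese remainder theorem N ≡ 18 (mod 35). This is exactly N ≡ 18 (mod 35).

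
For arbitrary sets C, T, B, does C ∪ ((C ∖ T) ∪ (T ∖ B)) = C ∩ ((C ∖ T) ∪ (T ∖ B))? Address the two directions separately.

The sets are not equal: only the reverse inclusion holds.

(⟹) This inclusion fails. Take C = ∅, T = {1}, B = ∅; then 1 ∈ C ∪ ((C ∖ T) ∪ (T ∖ B)) but 1 ∉ C ∩ ((C ∖ T) ∪ (T ∖ B)).

(⟸) Let x ∈ C ∩ ((C ∖ T) ∪ (T ∖ B)). Then either x ∈ C and x ∉ T, B; or x ∈ C ∩ T and x ∉ B; or x ∈ C ∩ B and x ∉ T. In each case x ∈ C ∪ ((C ∖ T) ∪ (T ∖ B)), so C ∩ ((C ∖ T) ∪ (T ∖ B)) ⊆ C ∪ ((C ∖ T) ∪ (T ∖ B)).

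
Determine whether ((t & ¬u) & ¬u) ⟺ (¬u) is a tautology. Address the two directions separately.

(⟹) Assume the antecedent. If t is true, the antecedent forces (t = T, u = F), and ¬u holds there. If t is false, the antecedent cannot hold. Either way ¬u holds.

(⟸) This fails. Under t = F, u = F, the left side is false but the right side is true.

Only the forward implication holds.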